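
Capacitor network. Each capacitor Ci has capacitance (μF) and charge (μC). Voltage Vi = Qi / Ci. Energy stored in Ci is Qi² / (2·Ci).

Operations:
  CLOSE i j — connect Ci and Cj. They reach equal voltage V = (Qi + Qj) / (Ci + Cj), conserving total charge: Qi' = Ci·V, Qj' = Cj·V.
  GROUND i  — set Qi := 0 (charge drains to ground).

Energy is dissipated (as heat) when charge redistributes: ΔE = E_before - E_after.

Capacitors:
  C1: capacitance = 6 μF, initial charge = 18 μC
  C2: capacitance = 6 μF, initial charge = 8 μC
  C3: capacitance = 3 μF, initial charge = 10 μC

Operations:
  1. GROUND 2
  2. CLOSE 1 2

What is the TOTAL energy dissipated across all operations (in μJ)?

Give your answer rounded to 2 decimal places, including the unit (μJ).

Answer: 18.83 μJ

Derivation:
Initial: C1(6μF, Q=18μC, V=3.00V), C2(6μF, Q=8μC, V=1.33V), C3(3μF, Q=10μC, V=3.33V)
Op 1: GROUND 2: Q2=0; energy lost=5.333
Op 2: CLOSE 1-2: Q_total=18.00, C_total=12.00, V=1.50; Q1=9.00, Q2=9.00; dissipated=13.500
Total dissipated: 18.833 μJ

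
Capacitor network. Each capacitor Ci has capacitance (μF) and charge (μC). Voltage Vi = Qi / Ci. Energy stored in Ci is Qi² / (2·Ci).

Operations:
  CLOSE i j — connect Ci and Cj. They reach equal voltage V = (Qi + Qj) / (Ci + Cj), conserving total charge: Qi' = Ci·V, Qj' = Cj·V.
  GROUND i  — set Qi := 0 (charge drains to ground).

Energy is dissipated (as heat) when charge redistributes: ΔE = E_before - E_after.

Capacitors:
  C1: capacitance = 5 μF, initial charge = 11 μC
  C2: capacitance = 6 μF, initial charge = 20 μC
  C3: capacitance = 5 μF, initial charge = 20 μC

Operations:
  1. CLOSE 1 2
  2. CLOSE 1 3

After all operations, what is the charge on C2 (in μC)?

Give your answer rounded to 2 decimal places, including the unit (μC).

Initial: C1(5μF, Q=11μC, V=2.20V), C2(6μF, Q=20μC, V=3.33V), C3(5μF, Q=20μC, V=4.00V)
Op 1: CLOSE 1-2: Q_total=31.00, C_total=11.00, V=2.82; Q1=14.09, Q2=16.91; dissipated=1.752
Op 2: CLOSE 1-3: Q_total=34.09, C_total=10.00, V=3.41; Q1=17.05, Q3=17.05; dissipated=1.746
Final charges: Q1=17.05, Q2=16.91, Q3=17.05

Answer: 16.91 μC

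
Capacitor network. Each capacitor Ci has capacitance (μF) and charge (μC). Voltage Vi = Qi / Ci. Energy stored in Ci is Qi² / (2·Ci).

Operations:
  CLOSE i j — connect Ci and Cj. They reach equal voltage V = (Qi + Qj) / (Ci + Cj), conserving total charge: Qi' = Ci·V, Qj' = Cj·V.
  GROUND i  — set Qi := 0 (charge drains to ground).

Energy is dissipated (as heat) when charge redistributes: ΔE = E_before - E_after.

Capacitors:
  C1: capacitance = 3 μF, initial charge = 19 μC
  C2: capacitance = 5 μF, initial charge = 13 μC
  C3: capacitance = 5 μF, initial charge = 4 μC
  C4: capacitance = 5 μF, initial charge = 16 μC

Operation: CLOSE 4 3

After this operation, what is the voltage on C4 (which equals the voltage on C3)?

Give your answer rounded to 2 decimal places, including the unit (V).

Initial: C1(3μF, Q=19μC, V=6.33V), C2(5μF, Q=13μC, V=2.60V), C3(5μF, Q=4μC, V=0.80V), C4(5μF, Q=16μC, V=3.20V)
Op 1: CLOSE 4-3: Q_total=20.00, C_total=10.00, V=2.00; Q4=10.00, Q3=10.00; dissipated=7.200

Answer: 2.00 V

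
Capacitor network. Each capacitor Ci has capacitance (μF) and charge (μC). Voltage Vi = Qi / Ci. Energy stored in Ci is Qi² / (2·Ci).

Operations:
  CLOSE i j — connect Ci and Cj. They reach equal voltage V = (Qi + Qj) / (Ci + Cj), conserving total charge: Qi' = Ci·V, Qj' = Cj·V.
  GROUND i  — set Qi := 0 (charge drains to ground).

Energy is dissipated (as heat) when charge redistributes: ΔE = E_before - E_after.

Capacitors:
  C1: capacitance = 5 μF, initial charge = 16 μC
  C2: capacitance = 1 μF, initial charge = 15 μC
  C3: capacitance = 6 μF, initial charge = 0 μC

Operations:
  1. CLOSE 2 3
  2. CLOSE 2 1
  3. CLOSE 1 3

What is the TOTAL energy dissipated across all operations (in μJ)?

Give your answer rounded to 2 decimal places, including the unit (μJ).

Initial: C1(5μF, Q=16μC, V=3.20V), C2(1μF, Q=15μC, V=15.00V), C3(6μF, Q=0μC, V=0.00V)
Op 1: CLOSE 2-3: Q_total=15.00, C_total=7.00, V=2.14; Q2=2.14, Q3=12.86; dissipated=96.429
Op 2: CLOSE 2-1: Q_total=18.14, C_total=6.00, V=3.02; Q2=3.02, Q1=15.12; dissipated=0.466
Op 3: CLOSE 1-3: Q_total=27.98, C_total=11.00, V=2.54; Q1=12.72, Q3=15.26; dissipated=1.058
Total dissipated: 97.953 μJ

Answer: 97.95 μJ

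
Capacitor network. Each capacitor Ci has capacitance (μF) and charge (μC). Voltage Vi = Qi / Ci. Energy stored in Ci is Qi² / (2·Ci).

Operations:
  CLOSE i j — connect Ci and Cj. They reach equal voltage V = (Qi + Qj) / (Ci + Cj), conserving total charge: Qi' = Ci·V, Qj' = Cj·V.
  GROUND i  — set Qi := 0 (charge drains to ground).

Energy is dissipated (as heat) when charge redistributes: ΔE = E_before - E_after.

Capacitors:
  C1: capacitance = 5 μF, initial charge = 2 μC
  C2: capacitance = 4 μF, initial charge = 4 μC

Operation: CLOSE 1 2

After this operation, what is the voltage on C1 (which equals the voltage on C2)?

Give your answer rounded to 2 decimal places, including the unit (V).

Initial: C1(5μF, Q=2μC, V=0.40V), C2(4μF, Q=4μC, V=1.00V)
Op 1: CLOSE 1-2: Q_total=6.00, C_total=9.00, V=0.67; Q1=3.33, Q2=2.67; dissipated=0.400

Answer: 0.67 V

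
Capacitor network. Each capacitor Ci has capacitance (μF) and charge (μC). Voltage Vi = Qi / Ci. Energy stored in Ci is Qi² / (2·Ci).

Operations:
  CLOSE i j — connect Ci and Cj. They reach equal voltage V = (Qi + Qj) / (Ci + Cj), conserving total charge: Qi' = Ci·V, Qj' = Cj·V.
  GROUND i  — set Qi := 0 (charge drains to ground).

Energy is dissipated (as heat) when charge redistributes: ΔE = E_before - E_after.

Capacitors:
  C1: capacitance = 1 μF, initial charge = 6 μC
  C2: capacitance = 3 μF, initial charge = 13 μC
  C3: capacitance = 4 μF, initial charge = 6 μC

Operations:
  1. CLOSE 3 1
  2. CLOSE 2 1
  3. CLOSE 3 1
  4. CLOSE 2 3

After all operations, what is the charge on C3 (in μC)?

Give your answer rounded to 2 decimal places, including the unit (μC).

Answer: 12.75 μC

Derivation:
Initial: C1(1μF, Q=6μC, V=6.00V), C2(3μF, Q=13μC, V=4.33V), C3(4μF, Q=6μC, V=1.50V)
Op 1: CLOSE 3-1: Q_total=12.00, C_total=5.00, V=2.40; Q3=9.60, Q1=2.40; dissipated=8.100
Op 2: CLOSE 2-1: Q_total=15.40, C_total=4.00, V=3.85; Q2=11.55, Q1=3.85; dissipated=1.402
Op 3: CLOSE 3-1: Q_total=13.45, C_total=5.00, V=2.69; Q3=10.76, Q1=2.69; dissipated=0.841
Op 4: CLOSE 2-3: Q_total=22.31, C_total=7.00, V=3.19; Q2=9.56, Q3=12.75; dissipated=1.153
Final charges: Q1=2.69, Q2=9.56, Q3=12.75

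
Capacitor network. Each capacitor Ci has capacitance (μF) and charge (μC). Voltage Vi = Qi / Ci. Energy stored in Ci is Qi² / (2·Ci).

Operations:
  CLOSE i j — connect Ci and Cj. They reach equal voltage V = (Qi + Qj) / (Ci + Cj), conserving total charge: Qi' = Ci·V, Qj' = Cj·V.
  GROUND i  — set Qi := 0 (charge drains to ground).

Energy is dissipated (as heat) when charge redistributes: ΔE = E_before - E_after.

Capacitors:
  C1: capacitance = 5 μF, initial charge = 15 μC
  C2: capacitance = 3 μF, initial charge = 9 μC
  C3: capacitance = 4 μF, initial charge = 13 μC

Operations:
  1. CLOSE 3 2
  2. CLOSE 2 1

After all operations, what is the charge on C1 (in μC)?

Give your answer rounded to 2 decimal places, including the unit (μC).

Answer: 15.27 μC

Derivation:
Initial: C1(5μF, Q=15μC, V=3.00V), C2(3μF, Q=9μC, V=3.00V), C3(4μF, Q=13μC, V=3.25V)
Op 1: CLOSE 3-2: Q_total=22.00, C_total=7.00, V=3.14; Q3=12.57, Q2=9.43; dissipated=0.054
Op 2: CLOSE 2-1: Q_total=24.43, C_total=8.00, V=3.05; Q2=9.16, Q1=15.27; dissipated=0.019
Final charges: Q1=15.27, Q2=9.16, Q3=12.57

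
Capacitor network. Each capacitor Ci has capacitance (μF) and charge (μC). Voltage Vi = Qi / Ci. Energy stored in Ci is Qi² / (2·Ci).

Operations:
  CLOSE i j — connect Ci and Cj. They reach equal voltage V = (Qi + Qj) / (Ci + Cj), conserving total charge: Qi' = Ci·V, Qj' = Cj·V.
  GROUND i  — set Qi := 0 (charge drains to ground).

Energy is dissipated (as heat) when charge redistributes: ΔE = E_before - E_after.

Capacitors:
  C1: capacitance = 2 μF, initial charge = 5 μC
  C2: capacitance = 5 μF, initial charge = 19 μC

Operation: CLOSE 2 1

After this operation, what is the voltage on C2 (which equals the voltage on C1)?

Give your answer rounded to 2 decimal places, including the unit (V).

Answer: 3.43 V

Derivation:
Initial: C1(2μF, Q=5μC, V=2.50V), C2(5μF, Q=19μC, V=3.80V)
Op 1: CLOSE 2-1: Q_total=24.00, C_total=7.00, V=3.43; Q2=17.14, Q1=6.86; dissipated=1.207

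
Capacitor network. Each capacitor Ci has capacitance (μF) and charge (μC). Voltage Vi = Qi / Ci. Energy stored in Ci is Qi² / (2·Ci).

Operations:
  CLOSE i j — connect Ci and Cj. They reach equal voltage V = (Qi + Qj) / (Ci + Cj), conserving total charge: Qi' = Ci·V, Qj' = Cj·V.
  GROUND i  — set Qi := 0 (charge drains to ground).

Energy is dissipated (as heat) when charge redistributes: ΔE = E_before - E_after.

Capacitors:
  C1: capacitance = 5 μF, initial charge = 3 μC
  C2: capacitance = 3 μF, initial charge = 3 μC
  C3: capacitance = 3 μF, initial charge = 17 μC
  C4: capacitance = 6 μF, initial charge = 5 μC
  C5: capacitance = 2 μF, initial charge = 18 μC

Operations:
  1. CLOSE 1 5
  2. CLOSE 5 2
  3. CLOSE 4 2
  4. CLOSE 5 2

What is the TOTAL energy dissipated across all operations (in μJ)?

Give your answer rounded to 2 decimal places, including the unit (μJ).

Initial: C1(5μF, Q=3μC, V=0.60V), C2(3μF, Q=3μC, V=1.00V), C3(3μF, Q=17μC, V=5.67V), C4(6μF, Q=5μC, V=0.83V), C5(2μF, Q=18μC, V=9.00V)
Op 1: CLOSE 1-5: Q_total=21.00, C_total=7.00, V=3.00; Q1=15.00, Q5=6.00; dissipated=50.400
Op 2: CLOSE 5-2: Q_total=9.00, C_total=5.00, V=1.80; Q5=3.60, Q2=5.40; dissipated=2.400
Op 3: CLOSE 4-2: Q_total=10.40, C_total=9.00, V=1.16; Q4=6.93, Q2=3.47; dissipated=0.934
Op 4: CLOSE 5-2: Q_total=7.07, C_total=5.00, V=1.41; Q5=2.83, Q2=4.24; dissipated=0.249
Total dissipated: 53.984 μJ

Answer: 53.98 μJ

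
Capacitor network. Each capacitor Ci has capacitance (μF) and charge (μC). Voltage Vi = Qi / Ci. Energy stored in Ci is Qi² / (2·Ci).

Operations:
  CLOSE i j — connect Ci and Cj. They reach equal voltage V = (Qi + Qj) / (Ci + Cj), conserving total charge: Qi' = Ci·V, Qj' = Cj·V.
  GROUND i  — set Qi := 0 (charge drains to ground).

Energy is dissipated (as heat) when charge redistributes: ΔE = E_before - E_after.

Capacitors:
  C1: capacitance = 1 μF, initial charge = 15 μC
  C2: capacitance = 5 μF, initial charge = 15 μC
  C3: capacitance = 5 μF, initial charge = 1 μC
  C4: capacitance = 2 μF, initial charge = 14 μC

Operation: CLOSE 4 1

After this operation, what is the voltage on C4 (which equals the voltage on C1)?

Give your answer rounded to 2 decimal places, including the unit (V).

Answer: 9.67 V

Derivation:
Initial: C1(1μF, Q=15μC, V=15.00V), C2(5μF, Q=15μC, V=3.00V), C3(5μF, Q=1μC, V=0.20V), C4(2μF, Q=14μC, V=7.00V)
Op 1: CLOSE 4-1: Q_total=29.00, C_total=3.00, V=9.67; Q4=19.33, Q1=9.67; dissipated=21.333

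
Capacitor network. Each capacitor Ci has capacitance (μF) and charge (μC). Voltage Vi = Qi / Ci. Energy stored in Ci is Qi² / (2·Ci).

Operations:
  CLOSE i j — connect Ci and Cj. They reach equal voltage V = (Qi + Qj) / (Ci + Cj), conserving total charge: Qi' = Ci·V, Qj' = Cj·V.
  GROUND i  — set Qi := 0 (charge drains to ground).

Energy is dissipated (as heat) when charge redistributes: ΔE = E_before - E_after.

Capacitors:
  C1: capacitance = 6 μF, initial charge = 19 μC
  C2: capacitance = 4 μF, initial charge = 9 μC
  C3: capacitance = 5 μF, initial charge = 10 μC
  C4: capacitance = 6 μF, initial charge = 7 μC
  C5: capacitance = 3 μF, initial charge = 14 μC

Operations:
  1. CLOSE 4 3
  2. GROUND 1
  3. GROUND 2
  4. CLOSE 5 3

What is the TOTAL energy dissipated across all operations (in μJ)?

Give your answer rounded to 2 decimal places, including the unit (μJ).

Initial: C1(6μF, Q=19μC, V=3.17V), C2(4μF, Q=9μC, V=2.25V), C3(5μF, Q=10μC, V=2.00V), C4(6μF, Q=7μC, V=1.17V), C5(3μF, Q=14μC, V=4.67V)
Op 1: CLOSE 4-3: Q_total=17.00, C_total=11.00, V=1.55; Q4=9.27, Q3=7.73; dissipated=0.947
Op 2: GROUND 1: Q1=0; energy lost=30.083
Op 3: GROUND 2: Q2=0; energy lost=10.125
Op 4: CLOSE 5-3: Q_total=21.73, C_total=8.00, V=2.72; Q5=8.15, Q3=13.58; dissipated=9.133
Total dissipated: 50.288 μJ

Answer: 50.29 μJ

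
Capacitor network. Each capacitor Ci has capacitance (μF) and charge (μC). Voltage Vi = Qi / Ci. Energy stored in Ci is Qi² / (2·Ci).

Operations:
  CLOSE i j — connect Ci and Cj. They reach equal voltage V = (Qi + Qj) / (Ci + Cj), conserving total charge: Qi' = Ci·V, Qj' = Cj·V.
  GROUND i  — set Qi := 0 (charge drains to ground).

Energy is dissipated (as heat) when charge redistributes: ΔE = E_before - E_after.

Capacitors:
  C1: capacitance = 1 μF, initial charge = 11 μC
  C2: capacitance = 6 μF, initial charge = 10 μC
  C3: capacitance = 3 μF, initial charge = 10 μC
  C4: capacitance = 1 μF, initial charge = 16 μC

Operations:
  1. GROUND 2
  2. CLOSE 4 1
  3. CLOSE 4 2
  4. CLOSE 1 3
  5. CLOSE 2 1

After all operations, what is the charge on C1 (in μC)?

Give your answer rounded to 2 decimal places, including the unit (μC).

Initial: C1(1μF, Q=11μC, V=11.00V), C2(6μF, Q=10μC, V=1.67V), C3(3μF, Q=10μC, V=3.33V), C4(1μF, Q=16μC, V=16.00V)
Op 1: GROUND 2: Q2=0; energy lost=8.333
Op 2: CLOSE 4-1: Q_total=27.00, C_total=2.00, V=13.50; Q4=13.50, Q1=13.50; dissipated=6.250
Op 3: CLOSE 4-2: Q_total=13.50, C_total=7.00, V=1.93; Q4=1.93, Q2=11.57; dissipated=78.107
Op 4: CLOSE 1-3: Q_total=23.50, C_total=4.00, V=5.88; Q1=5.88, Q3=17.62; dissipated=38.760
Op 5: CLOSE 2-1: Q_total=17.45, C_total=7.00, V=2.49; Q2=14.95, Q1=2.49; dissipated=6.675
Final charges: Q1=2.49, Q2=14.95, Q3=17.62, Q4=1.93

Answer: 2.49 μC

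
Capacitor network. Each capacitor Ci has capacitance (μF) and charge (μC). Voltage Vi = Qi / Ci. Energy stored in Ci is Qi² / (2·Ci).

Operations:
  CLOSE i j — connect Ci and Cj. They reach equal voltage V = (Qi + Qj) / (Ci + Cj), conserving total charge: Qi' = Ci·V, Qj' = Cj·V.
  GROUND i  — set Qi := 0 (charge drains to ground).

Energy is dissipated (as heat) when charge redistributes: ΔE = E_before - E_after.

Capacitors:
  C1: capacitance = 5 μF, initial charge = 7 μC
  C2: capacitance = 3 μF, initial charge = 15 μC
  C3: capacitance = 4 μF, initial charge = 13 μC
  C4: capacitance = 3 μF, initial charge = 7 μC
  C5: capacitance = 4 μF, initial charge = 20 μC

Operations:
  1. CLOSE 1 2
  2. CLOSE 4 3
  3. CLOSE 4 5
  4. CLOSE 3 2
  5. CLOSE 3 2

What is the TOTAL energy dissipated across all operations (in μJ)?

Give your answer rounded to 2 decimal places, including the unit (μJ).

Answer: 16.82 μJ

Derivation:
Initial: C1(5μF, Q=7μC, V=1.40V), C2(3μF, Q=15μC, V=5.00V), C3(4μF, Q=13μC, V=3.25V), C4(3μF, Q=7μC, V=2.33V), C5(4μF, Q=20μC, V=5.00V)
Op 1: CLOSE 1-2: Q_total=22.00, C_total=8.00, V=2.75; Q1=13.75, Q2=8.25; dissipated=12.150
Op 2: CLOSE 4-3: Q_total=20.00, C_total=7.00, V=2.86; Q4=8.57, Q3=11.43; dissipated=0.720
Op 3: CLOSE 4-5: Q_total=28.57, C_total=7.00, V=4.08; Q4=12.24, Q5=16.33; dissipated=3.936
Op 4: CLOSE 3-2: Q_total=19.68, C_total=7.00, V=2.81; Q3=11.24, Q2=8.43; dissipated=0.010
Op 5: CLOSE 3-2: Q_total=19.68, C_total=7.00, V=2.81; Q3=11.24, Q2=8.43; dissipated=0.000
Total dissipated: 16.816 μJ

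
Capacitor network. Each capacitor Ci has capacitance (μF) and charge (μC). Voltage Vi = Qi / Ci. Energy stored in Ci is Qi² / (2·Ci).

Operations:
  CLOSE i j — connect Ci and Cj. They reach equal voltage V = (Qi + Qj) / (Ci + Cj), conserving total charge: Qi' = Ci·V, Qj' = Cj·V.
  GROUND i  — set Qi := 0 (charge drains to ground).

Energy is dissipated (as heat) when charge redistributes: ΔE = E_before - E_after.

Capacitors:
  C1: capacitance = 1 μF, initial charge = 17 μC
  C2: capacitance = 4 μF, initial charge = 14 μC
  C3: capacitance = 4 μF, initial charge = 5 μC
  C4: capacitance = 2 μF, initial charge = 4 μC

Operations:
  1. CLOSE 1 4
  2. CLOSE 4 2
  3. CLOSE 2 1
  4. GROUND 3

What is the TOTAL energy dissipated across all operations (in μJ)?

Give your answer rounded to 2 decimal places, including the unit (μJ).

Initial: C1(1μF, Q=17μC, V=17.00V), C2(4μF, Q=14μC, V=3.50V), C3(4μF, Q=5μC, V=1.25V), C4(2μF, Q=4μC, V=2.00V)
Op 1: CLOSE 1-4: Q_total=21.00, C_total=3.00, V=7.00; Q1=7.00, Q4=14.00; dissipated=75.000
Op 2: CLOSE 4-2: Q_total=28.00, C_total=6.00, V=4.67; Q4=9.33, Q2=18.67; dissipated=8.167
Op 3: CLOSE 2-1: Q_total=25.67, C_total=5.00, V=5.13; Q2=20.53, Q1=5.13; dissipated=2.178
Op 4: GROUND 3: Q3=0; energy lost=3.125
Total dissipated: 88.469 μJ

Answer: 88.47 μJ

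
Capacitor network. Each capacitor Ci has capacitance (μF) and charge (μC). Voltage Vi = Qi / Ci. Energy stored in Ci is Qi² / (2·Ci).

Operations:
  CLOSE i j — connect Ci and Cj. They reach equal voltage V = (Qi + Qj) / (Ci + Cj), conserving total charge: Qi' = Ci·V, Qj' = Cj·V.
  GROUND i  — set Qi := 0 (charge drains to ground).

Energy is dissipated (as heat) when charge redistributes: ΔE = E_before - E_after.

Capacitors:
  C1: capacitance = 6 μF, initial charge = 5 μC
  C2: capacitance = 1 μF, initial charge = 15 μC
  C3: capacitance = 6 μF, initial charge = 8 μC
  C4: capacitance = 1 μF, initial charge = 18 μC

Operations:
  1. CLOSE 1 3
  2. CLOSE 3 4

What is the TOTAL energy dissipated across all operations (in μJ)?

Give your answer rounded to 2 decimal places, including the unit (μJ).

Answer: 123.02 μJ

Derivation:
Initial: C1(6μF, Q=5μC, V=0.83V), C2(1μF, Q=15μC, V=15.00V), C3(6μF, Q=8μC, V=1.33V), C4(1μF, Q=18μC, V=18.00V)
Op 1: CLOSE 1-3: Q_total=13.00, C_total=12.00, V=1.08; Q1=6.50, Q3=6.50; dissipated=0.375
Op 2: CLOSE 3-4: Q_total=24.50, C_total=7.00, V=3.50; Q3=21.00, Q4=3.50; dissipated=122.646
Total dissipated: 123.021 μJ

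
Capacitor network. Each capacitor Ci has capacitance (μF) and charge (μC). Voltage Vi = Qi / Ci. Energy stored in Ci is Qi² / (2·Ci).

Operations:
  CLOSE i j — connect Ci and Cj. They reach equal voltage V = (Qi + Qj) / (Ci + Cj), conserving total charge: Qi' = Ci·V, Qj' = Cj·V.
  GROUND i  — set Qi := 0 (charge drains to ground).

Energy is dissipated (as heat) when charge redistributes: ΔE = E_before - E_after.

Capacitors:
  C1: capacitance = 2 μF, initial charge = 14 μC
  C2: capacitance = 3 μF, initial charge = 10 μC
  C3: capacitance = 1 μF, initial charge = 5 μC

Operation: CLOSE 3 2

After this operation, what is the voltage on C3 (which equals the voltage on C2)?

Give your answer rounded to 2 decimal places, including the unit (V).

Initial: C1(2μF, Q=14μC, V=7.00V), C2(3μF, Q=10μC, V=3.33V), C3(1μF, Q=5μC, V=5.00V)
Op 1: CLOSE 3-2: Q_total=15.00, C_total=4.00, V=3.75; Q3=3.75, Q2=11.25; dissipated=1.042

Answer: 3.75 V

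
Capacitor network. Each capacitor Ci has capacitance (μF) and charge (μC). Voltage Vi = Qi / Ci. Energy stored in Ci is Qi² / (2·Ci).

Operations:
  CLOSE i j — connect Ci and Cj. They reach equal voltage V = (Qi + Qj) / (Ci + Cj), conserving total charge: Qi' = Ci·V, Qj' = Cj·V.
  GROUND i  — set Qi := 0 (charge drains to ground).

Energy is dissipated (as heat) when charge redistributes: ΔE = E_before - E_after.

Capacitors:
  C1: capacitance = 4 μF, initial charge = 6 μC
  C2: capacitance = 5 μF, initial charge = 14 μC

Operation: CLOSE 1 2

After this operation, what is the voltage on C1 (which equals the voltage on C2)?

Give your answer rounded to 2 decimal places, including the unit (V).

Answer: 2.22 V

Derivation:
Initial: C1(4μF, Q=6μC, V=1.50V), C2(5μF, Q=14μC, V=2.80V)
Op 1: CLOSE 1-2: Q_total=20.00, C_total=9.00, V=2.22; Q1=8.89, Q2=11.11; dissipated=1.878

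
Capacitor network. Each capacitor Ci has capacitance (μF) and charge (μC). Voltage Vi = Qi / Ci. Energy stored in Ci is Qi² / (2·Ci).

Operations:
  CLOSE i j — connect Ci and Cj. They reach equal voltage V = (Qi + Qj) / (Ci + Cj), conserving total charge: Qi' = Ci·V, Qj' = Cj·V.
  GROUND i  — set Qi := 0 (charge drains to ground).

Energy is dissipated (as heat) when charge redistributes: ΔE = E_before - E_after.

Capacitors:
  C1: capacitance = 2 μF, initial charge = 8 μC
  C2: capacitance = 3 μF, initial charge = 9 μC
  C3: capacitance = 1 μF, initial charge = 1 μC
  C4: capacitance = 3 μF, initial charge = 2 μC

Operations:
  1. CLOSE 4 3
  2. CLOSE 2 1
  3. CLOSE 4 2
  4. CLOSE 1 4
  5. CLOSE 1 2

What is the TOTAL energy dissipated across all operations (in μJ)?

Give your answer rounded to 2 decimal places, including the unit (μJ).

Initial: C1(2μF, Q=8μC, V=4.00V), C2(3μF, Q=9μC, V=3.00V), C3(1μF, Q=1μC, V=1.00V), C4(3μF, Q=2μC, V=0.67V)
Op 1: CLOSE 4-3: Q_total=3.00, C_total=4.00, V=0.75; Q4=2.25, Q3=0.75; dissipated=0.042
Op 2: CLOSE 2-1: Q_total=17.00, C_total=5.00, V=3.40; Q2=10.20, Q1=6.80; dissipated=0.600
Op 3: CLOSE 4-2: Q_total=12.45, C_total=6.00, V=2.08; Q4=6.22, Q2=6.22; dissipated=5.267
Op 4: CLOSE 1-4: Q_total=13.03, C_total=5.00, V=2.60; Q1=5.21, Q4=7.82; dissipated=1.053
Op 5: CLOSE 1-2: Q_total=11.44, C_total=5.00, V=2.29; Q1=4.57, Q2=6.86; dissipated=0.169
Total dissipated: 7.130 μJ

Answer: 7.13 μJ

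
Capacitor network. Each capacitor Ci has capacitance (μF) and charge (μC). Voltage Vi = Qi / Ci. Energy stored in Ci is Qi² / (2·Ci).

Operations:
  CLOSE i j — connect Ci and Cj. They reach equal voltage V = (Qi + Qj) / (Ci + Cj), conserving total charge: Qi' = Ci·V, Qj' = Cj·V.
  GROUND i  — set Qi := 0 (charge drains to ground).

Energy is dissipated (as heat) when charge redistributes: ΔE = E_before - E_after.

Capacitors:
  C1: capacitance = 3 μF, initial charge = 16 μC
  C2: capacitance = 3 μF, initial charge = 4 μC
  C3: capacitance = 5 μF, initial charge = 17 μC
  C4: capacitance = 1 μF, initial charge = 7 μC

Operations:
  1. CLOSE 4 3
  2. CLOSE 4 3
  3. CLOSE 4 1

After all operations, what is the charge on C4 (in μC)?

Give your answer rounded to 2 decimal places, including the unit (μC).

Answer: 5.00 μC

Derivation:
Initial: C1(3μF, Q=16μC, V=5.33V), C2(3μF, Q=4μC, V=1.33V), C3(5μF, Q=17μC, V=3.40V), C4(1μF, Q=7μC, V=7.00V)
Op 1: CLOSE 4-3: Q_total=24.00, C_total=6.00, V=4.00; Q4=4.00, Q3=20.00; dissipated=5.400
Op 2: CLOSE 4-3: Q_total=24.00, C_total=6.00, V=4.00; Q4=4.00, Q3=20.00; dissipated=0.000
Op 3: CLOSE 4-1: Q_total=20.00, C_total=4.00, V=5.00; Q4=5.00, Q1=15.00; dissipated=0.667
Final charges: Q1=15.00, Q2=4.00, Q3=20.00, Q4=5.00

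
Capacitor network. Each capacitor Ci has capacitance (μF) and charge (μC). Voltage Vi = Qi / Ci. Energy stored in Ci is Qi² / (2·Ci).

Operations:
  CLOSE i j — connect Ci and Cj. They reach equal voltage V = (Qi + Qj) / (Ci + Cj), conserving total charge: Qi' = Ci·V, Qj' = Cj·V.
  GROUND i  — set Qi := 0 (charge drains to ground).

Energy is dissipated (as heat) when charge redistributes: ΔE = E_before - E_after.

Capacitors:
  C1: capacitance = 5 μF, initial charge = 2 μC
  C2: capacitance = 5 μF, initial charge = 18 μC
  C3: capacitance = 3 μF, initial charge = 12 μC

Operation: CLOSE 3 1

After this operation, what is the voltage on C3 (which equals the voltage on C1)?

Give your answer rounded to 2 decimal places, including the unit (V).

Answer: 1.75 V

Derivation:
Initial: C1(5μF, Q=2μC, V=0.40V), C2(5μF, Q=18μC, V=3.60V), C3(3μF, Q=12μC, V=4.00V)
Op 1: CLOSE 3-1: Q_total=14.00, C_total=8.00, V=1.75; Q3=5.25, Q1=8.75; dissipated=12.150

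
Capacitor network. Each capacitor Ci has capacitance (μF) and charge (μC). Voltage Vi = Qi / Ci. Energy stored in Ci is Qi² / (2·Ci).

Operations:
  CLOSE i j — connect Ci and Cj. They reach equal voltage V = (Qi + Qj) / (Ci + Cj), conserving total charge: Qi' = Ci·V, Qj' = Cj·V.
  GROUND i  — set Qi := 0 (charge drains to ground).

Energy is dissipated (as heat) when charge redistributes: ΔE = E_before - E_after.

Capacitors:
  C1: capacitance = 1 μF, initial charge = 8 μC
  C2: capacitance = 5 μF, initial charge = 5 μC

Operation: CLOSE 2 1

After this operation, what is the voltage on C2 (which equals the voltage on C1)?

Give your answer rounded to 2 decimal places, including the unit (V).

Initial: C1(1μF, Q=8μC, V=8.00V), C2(5μF, Q=5μC, V=1.00V)
Op 1: CLOSE 2-1: Q_total=13.00, C_total=6.00, V=2.17; Q2=10.83, Q1=2.17; dissipated=20.417

Answer: 2.17 V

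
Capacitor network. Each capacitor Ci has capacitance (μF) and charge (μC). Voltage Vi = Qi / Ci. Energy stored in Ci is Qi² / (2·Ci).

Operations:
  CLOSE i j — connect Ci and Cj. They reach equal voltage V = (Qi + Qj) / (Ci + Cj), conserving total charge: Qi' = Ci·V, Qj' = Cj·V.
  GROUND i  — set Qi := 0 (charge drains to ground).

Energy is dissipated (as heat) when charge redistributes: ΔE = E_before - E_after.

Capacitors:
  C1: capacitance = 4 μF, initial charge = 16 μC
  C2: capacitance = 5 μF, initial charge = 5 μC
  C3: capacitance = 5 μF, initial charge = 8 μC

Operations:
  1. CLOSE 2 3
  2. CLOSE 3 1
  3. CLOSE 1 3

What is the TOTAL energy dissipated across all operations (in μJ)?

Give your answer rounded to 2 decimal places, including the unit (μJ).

Initial: C1(4μF, Q=16μC, V=4.00V), C2(5μF, Q=5μC, V=1.00V), C3(5μF, Q=8μC, V=1.60V)
Op 1: CLOSE 2-3: Q_total=13.00, C_total=10.00, V=1.30; Q2=6.50, Q3=6.50; dissipated=0.450
Op 2: CLOSE 3-1: Q_total=22.50, C_total=9.00, V=2.50; Q3=12.50, Q1=10.00; dissipated=8.100
Op 3: CLOSE 1-3: Q_total=22.50, C_total=9.00, V=2.50; Q1=10.00, Q3=12.50; dissipated=0.000
Total dissipated: 8.550 μJ

Answer: 8.55 μJ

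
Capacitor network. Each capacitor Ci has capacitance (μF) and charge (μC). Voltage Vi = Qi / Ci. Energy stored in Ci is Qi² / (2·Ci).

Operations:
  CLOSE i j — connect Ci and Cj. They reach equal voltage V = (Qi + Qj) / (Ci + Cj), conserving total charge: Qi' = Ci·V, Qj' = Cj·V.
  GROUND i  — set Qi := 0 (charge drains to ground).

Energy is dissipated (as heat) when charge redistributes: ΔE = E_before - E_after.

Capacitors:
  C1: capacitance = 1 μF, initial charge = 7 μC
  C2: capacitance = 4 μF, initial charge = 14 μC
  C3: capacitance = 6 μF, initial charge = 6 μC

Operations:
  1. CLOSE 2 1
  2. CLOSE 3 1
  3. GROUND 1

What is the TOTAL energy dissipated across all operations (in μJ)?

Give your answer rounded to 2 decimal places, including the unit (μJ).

Answer: 10.35 μJ

Derivation:
Initial: C1(1μF, Q=7μC, V=7.00V), C2(4μF, Q=14μC, V=3.50V), C3(6μF, Q=6μC, V=1.00V)
Op 1: CLOSE 2-1: Q_total=21.00, C_total=5.00, V=4.20; Q2=16.80, Q1=4.20; dissipated=4.900
Op 2: CLOSE 3-1: Q_total=10.20, C_total=7.00, V=1.46; Q3=8.74, Q1=1.46; dissipated=4.389
Op 3: GROUND 1: Q1=0; energy lost=1.062
Total dissipated: 10.350 μJ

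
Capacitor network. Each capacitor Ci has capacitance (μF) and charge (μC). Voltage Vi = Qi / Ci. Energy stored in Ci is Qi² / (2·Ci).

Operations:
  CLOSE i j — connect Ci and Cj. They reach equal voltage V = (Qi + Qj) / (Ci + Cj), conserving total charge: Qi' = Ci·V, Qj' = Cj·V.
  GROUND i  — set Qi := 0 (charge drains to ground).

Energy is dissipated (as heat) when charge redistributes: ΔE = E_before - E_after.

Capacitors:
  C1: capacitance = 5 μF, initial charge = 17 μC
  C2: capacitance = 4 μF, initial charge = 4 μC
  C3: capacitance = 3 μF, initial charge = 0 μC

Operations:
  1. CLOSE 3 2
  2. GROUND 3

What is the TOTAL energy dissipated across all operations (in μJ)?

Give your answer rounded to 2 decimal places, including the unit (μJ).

Answer: 1.35 μJ

Derivation:
Initial: C1(5μF, Q=17μC, V=3.40V), C2(4μF, Q=4μC, V=1.00V), C3(3μF, Q=0μC, V=0.00V)
Op 1: CLOSE 3-2: Q_total=4.00, C_total=7.00, V=0.57; Q3=1.71, Q2=2.29; dissipated=0.857
Op 2: GROUND 3: Q3=0; energy lost=0.490
Total dissipated: 1.347 μJ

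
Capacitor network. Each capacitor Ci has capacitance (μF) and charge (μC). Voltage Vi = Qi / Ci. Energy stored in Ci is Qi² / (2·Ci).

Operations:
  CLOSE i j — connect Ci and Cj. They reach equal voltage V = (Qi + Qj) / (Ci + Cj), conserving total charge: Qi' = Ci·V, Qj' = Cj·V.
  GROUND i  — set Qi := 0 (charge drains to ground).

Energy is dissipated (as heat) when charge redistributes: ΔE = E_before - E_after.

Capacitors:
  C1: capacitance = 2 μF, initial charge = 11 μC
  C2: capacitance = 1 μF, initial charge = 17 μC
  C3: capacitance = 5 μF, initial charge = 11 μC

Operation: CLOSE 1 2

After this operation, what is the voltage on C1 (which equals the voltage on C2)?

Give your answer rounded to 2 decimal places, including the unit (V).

Initial: C1(2μF, Q=11μC, V=5.50V), C2(1μF, Q=17μC, V=17.00V), C3(5μF, Q=11μC, V=2.20V)
Op 1: CLOSE 1-2: Q_total=28.00, C_total=3.00, V=9.33; Q1=18.67, Q2=9.33; dissipated=44.083

Answer: 9.33 V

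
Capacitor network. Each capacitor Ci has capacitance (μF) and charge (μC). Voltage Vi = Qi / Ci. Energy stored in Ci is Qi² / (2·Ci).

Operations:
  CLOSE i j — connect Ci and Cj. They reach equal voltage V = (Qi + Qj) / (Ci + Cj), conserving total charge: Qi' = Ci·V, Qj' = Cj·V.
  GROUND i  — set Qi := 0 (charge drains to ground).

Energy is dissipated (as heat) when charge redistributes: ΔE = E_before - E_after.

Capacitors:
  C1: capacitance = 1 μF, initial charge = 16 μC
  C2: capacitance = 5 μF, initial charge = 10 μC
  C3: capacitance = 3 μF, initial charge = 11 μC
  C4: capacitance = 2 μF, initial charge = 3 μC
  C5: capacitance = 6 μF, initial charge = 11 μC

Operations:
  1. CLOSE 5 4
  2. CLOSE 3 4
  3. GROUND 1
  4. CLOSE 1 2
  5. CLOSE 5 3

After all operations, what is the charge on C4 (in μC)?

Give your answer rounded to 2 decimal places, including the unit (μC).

Answer: 5.80 μC

Derivation:
Initial: C1(1μF, Q=16μC, V=16.00V), C2(5μF, Q=10μC, V=2.00V), C3(3μF, Q=11μC, V=3.67V), C4(2μF, Q=3μC, V=1.50V), C5(6μF, Q=11μC, V=1.83V)
Op 1: CLOSE 5-4: Q_total=14.00, C_total=8.00, V=1.75; Q5=10.50, Q4=3.50; dissipated=0.083
Op 2: CLOSE 3-4: Q_total=14.50, C_total=5.00, V=2.90; Q3=8.70, Q4=5.80; dissipated=2.204
Op 3: GROUND 1: Q1=0; energy lost=128.000
Op 4: CLOSE 1-2: Q_total=10.00, C_total=6.00, V=1.67; Q1=1.67, Q2=8.33; dissipated=1.667
Op 5: CLOSE 5-3: Q_total=19.20, C_total=9.00, V=2.13; Q5=12.80, Q3=6.40; dissipated=1.323
Final charges: Q1=1.67, Q2=8.33, Q3=6.40, Q4=5.80, Q5=12.80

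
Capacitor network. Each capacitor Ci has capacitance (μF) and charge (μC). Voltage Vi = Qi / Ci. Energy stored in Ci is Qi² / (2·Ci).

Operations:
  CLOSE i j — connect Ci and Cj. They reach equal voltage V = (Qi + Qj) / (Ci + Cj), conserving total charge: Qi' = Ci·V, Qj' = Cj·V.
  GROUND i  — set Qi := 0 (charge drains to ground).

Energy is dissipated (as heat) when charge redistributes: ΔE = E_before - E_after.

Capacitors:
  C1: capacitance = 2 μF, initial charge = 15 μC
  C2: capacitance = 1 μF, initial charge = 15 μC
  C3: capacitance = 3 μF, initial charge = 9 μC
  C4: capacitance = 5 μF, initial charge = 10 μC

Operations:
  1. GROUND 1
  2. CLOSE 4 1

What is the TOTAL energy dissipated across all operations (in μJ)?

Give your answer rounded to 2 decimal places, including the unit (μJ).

Initial: C1(2μF, Q=15μC, V=7.50V), C2(1μF, Q=15μC, V=15.00V), C3(3μF, Q=9μC, V=3.00V), C4(5μF, Q=10μC, V=2.00V)
Op 1: GROUND 1: Q1=0; energy lost=56.250
Op 2: CLOSE 4-1: Q_total=10.00, C_total=7.00, V=1.43; Q4=7.14, Q1=2.86; dissipated=2.857
Total dissipated: 59.107 μJ

Answer: 59.11 μJ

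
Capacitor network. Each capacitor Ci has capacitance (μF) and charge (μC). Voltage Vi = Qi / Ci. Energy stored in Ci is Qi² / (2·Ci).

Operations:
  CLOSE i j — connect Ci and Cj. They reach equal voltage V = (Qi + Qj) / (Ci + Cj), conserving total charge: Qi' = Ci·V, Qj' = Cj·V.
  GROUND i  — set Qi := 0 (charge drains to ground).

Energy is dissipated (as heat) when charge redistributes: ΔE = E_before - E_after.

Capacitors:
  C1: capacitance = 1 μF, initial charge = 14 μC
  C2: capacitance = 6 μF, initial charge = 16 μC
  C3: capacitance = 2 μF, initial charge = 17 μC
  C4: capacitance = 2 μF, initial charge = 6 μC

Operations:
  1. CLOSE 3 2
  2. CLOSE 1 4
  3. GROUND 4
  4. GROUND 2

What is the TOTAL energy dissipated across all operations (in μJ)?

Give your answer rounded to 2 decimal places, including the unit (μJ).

Answer: 161.35 μJ

Derivation:
Initial: C1(1μF, Q=14μC, V=14.00V), C2(6μF, Q=16μC, V=2.67V), C3(2μF, Q=17μC, V=8.50V), C4(2μF, Q=6μC, V=3.00V)
Op 1: CLOSE 3-2: Q_total=33.00, C_total=8.00, V=4.12; Q3=8.25, Q2=24.75; dissipated=25.521
Op 2: CLOSE 1-4: Q_total=20.00, C_total=3.00, V=6.67; Q1=6.67, Q4=13.33; dissipated=40.333
Op 3: GROUND 4: Q4=0; energy lost=44.444
Op 4: GROUND 2: Q2=0; energy lost=51.047
Total dissipated: 161.345 μJ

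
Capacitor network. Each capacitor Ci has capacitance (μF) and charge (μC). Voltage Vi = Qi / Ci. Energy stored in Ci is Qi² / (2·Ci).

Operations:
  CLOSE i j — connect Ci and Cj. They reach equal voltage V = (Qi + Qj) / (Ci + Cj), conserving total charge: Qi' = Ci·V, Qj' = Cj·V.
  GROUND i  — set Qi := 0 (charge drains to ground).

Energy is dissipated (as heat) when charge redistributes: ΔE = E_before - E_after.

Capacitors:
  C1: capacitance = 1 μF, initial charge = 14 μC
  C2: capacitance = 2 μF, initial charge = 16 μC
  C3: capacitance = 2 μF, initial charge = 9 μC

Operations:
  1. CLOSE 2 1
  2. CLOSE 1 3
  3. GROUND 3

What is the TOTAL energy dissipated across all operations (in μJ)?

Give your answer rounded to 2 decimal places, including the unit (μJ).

Initial: C1(1μF, Q=14μC, V=14.00V), C2(2μF, Q=16μC, V=8.00V), C3(2μF, Q=9μC, V=4.50V)
Op 1: CLOSE 2-1: Q_total=30.00, C_total=3.00, V=10.00; Q2=20.00, Q1=10.00; dissipated=12.000
Op 2: CLOSE 1-3: Q_total=19.00, C_total=3.00, V=6.33; Q1=6.33, Q3=12.67; dissipated=10.083
Op 3: GROUND 3: Q3=0; energy lost=40.111
Total dissipated: 62.194 μJ

Answer: 62.19 μJ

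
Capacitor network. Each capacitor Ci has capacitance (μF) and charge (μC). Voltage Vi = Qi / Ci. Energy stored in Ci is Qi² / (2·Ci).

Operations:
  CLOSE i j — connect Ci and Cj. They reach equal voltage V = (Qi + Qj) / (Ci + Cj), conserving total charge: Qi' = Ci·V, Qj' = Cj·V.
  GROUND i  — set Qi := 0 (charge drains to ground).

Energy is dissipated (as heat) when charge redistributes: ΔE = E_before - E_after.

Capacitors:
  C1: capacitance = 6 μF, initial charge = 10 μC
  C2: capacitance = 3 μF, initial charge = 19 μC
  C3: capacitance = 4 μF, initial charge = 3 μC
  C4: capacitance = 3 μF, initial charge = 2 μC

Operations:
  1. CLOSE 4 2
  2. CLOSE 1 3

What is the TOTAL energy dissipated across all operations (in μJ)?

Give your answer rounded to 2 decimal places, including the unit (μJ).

Answer: 25.09 μJ

Derivation:
Initial: C1(6μF, Q=10μC, V=1.67V), C2(3μF, Q=19μC, V=6.33V), C3(4μF, Q=3μC, V=0.75V), C4(3μF, Q=2μC, V=0.67V)
Op 1: CLOSE 4-2: Q_total=21.00, C_total=6.00, V=3.50; Q4=10.50, Q2=10.50; dissipated=24.083
Op 2: CLOSE 1-3: Q_total=13.00, C_total=10.00, V=1.30; Q1=7.80, Q3=5.20; dissipated=1.008
Total dissipated: 25.092 μJ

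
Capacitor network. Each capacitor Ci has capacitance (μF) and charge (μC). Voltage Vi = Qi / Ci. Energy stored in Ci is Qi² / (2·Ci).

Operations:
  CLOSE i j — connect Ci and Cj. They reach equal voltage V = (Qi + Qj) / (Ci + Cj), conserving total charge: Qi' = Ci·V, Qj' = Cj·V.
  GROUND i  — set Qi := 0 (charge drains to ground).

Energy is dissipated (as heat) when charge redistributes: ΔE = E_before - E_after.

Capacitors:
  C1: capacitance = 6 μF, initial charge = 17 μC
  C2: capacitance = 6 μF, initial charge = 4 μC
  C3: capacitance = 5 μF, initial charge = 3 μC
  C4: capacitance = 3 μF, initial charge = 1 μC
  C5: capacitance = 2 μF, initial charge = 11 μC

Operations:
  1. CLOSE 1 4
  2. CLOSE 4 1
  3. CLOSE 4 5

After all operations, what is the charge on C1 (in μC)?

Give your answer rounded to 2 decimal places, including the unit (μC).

Answer: 12.00 μC

Derivation:
Initial: C1(6μF, Q=17μC, V=2.83V), C2(6μF, Q=4μC, V=0.67V), C3(5μF, Q=3μC, V=0.60V), C4(3μF, Q=1μC, V=0.33V), C5(2μF, Q=11μC, V=5.50V)
Op 1: CLOSE 1-4: Q_total=18.00, C_total=9.00, V=2.00; Q1=12.00, Q4=6.00; dissipated=6.250
Op 2: CLOSE 4-1: Q_total=18.00, C_total=9.00, V=2.00; Q4=6.00, Q1=12.00; dissipated=0.000
Op 3: CLOSE 4-5: Q_total=17.00, C_total=5.00, V=3.40; Q4=10.20, Q5=6.80; dissipated=7.350
Final charges: Q1=12.00, Q2=4.00, Q3=3.00, Q4=10.20, Q5=6.80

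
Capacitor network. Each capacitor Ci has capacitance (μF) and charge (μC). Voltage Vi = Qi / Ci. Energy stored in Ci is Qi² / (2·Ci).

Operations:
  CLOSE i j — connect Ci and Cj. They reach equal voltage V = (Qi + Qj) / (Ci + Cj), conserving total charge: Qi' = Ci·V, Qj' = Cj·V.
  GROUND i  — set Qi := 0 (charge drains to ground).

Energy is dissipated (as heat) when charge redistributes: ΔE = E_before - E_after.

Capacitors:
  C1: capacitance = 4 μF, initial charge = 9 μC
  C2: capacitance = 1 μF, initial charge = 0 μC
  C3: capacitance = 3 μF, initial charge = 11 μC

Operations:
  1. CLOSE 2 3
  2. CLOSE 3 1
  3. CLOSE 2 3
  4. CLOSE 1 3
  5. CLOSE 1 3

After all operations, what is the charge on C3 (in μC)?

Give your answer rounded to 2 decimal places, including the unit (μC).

Answer: 7.48 μC

Derivation:
Initial: C1(4μF, Q=9μC, V=2.25V), C2(1μF, Q=0μC, V=0.00V), C3(3μF, Q=11μC, V=3.67V)
Op 1: CLOSE 2-3: Q_total=11.00, C_total=4.00, V=2.75; Q2=2.75, Q3=8.25; dissipated=5.042
Op 2: CLOSE 3-1: Q_total=17.25, C_total=7.00, V=2.46; Q3=7.39, Q1=9.86; dissipated=0.214
Op 3: CLOSE 2-3: Q_total=10.14, C_total=4.00, V=2.54; Q2=2.54, Q3=7.61; dissipated=0.031
Op 4: CLOSE 1-3: Q_total=17.46, C_total=7.00, V=2.49; Q1=9.98, Q3=7.48; dissipated=0.004
Op 5: CLOSE 1-3: Q_total=17.46, C_total=7.00, V=2.49; Q1=9.98, Q3=7.48; dissipated=0.000
Final charges: Q1=9.98, Q2=2.54, Q3=7.48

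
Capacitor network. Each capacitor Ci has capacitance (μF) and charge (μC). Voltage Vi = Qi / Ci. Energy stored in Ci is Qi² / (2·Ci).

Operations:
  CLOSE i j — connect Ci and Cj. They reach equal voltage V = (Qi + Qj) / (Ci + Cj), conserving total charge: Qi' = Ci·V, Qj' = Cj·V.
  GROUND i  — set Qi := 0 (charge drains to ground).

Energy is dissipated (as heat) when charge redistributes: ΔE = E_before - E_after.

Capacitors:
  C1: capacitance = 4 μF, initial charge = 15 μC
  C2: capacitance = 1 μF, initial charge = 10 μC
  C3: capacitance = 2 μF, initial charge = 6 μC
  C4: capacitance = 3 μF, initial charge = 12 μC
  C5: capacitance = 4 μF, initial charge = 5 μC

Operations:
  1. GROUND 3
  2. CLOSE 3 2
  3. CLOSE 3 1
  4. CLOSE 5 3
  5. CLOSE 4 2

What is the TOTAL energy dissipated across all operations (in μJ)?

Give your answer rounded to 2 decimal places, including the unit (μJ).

Answer: 46.33 μJ

Derivation:
Initial: C1(4μF, Q=15μC, V=3.75V), C2(1μF, Q=10μC, V=10.00V), C3(2μF, Q=6μC, V=3.00V), C4(3μF, Q=12μC, V=4.00V), C5(4μF, Q=5μC, V=1.25V)
Op 1: GROUND 3: Q3=0; energy lost=9.000
Op 2: CLOSE 3-2: Q_total=10.00, C_total=3.00, V=3.33; Q3=6.67, Q2=3.33; dissipated=33.333
Op 3: CLOSE 3-1: Q_total=21.67, C_total=6.00, V=3.61; Q3=7.22, Q1=14.44; dissipated=0.116
Op 4: CLOSE 5-3: Q_total=12.22, C_total=6.00, V=2.04; Q5=8.15, Q3=4.07; dissipated=3.717
Op 5: CLOSE 4-2: Q_total=15.33, C_total=4.00, V=3.83; Q4=11.50, Q2=3.83; dissipated=0.167
Total dissipated: 46.332 μJ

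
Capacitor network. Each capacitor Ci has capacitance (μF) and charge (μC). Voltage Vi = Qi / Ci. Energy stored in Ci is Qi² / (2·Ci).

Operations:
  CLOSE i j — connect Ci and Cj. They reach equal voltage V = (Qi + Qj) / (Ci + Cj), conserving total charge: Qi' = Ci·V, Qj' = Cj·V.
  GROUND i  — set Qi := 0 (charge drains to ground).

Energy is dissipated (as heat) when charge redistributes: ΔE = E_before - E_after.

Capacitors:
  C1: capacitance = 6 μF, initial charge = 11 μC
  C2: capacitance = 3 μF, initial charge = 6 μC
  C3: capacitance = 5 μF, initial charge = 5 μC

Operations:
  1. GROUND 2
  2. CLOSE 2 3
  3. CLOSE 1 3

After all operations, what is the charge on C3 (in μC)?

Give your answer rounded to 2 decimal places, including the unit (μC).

Initial: C1(6μF, Q=11μC, V=1.83V), C2(3μF, Q=6μC, V=2.00V), C3(5μF, Q=5μC, V=1.00V)
Op 1: GROUND 2: Q2=0; energy lost=6.000
Op 2: CLOSE 2-3: Q_total=5.00, C_total=8.00, V=0.62; Q2=1.88, Q3=3.12; dissipated=0.938
Op 3: CLOSE 1-3: Q_total=14.12, C_total=11.00, V=1.28; Q1=7.70, Q3=6.42; dissipated=1.991
Final charges: Q1=7.70, Q2=1.88, Q3=6.42

Answer: 6.42 μC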